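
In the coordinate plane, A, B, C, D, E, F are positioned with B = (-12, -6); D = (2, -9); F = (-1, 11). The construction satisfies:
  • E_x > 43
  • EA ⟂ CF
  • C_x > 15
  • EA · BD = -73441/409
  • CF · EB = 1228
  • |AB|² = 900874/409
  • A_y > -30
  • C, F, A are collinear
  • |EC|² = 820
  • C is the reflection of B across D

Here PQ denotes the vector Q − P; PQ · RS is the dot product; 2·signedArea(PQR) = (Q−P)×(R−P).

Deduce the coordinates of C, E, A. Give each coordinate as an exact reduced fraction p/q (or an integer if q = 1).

1. C_x = 16  [C is the reflection of B across D]
2. C_y = -12  [C is the reflection of B across D]
   → C = (16, -12)
3. E_x = 44  [line 17·x + -23·y + -1162 = 0 ∩ |EC|² = 820]
4. E_y = -18  [line 17·x + -23·y + -1162 = 0 ∩ |EC|² = 820]
   → E = (44, -18)
5. A_x = 11763/409  [EA · BD = -73441/409 ∩ C, F, A are collinear]
6. A_y = -11969/409  [EA · BD = -73441/409 ∩ C, F, A are collinear]
   → A = (11763/409, -11969/409)

A = (11763/409, -11969/409)
C = (16, -12)
E = (44, -18)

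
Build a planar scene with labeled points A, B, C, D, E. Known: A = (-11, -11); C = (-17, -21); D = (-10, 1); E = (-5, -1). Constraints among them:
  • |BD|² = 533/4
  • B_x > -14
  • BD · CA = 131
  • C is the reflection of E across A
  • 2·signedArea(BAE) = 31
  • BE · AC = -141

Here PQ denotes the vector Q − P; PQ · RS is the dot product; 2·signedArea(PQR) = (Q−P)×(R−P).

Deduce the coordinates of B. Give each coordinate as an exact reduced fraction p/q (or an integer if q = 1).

B = (-27/2, -10)

1. B_x = -27/2  [2·signedArea(BAE) = 31 ∩ BD · CA = 131]
2. B_y = -10  [2·signedArea(BAE) = 31 ∩ BD · CA = 131]
   → B = (-27/2, -10)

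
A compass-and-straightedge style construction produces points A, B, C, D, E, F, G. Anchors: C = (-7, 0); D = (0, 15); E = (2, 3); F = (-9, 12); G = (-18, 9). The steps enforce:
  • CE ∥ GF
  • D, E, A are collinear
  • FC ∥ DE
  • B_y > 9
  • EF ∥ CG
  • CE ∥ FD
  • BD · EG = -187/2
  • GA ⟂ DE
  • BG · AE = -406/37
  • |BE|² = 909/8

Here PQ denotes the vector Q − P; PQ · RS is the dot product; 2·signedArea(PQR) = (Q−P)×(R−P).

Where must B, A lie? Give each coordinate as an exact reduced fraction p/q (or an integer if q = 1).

1. B_x = -25/4  [line 20·x + -6·y + 367/2 = 0 ∩ |BE|² = 909/8]
2. B_y = 39/4  [line 20·x + -6·y + 367/2 = 0 ∩ |BE|² = 909/8]
   → B = (-25/4, 39/4)
3. A_x = 18/37  [BG · AE = -406/37 ∩ D, E, A are collinear]
4. A_y = 447/37  [BG · AE = -406/37 ∩ D, E, A are collinear]
   → A = (18/37, 447/37)

A = (18/37, 447/37)
B = (-25/4, 39/4)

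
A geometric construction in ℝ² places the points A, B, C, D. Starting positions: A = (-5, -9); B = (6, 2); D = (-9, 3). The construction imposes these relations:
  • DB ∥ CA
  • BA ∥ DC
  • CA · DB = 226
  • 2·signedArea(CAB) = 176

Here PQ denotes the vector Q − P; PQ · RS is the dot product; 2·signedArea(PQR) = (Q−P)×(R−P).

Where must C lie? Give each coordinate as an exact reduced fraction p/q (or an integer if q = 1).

1. C_x = -20  [DB ∥ CA ∩ BA ∥ DC]
2. C_y = -8  [DB ∥ CA ∩ BA ∥ DC]
   → C = (-20, -8)

C = (-20, -8)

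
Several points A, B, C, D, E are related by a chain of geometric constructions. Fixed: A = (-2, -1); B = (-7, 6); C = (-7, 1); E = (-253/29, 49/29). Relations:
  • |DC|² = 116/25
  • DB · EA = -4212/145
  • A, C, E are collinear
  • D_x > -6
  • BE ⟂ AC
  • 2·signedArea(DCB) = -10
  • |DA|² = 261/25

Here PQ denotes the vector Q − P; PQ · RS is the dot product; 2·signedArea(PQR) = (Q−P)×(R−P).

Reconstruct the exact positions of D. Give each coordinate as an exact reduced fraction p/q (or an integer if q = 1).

D = (-5, 1/5)

1. D_x = -5  [2·signedArea(DCB) = -10 ∩ DB · EA = -4212/145]
2. D_y = 1/5  [2·signedArea(DCB) = -10 ∩ DB · EA = -4212/145]
   → D = (-5, 1/5)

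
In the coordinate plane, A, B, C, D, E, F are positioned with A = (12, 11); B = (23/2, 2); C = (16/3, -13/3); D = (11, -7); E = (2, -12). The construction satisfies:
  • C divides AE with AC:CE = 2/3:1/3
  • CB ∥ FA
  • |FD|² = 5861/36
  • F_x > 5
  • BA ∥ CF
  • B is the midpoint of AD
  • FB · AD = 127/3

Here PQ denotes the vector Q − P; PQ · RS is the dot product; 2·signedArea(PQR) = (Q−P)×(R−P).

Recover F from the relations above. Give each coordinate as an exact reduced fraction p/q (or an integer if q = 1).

1. F_x = 35/6  [CB ∥ FA ∩ BA ∥ CF]
2. F_y = 14/3  [CB ∥ FA ∩ BA ∥ CF]
   → F = (35/6, 14/3)

F = (35/6, 14/3)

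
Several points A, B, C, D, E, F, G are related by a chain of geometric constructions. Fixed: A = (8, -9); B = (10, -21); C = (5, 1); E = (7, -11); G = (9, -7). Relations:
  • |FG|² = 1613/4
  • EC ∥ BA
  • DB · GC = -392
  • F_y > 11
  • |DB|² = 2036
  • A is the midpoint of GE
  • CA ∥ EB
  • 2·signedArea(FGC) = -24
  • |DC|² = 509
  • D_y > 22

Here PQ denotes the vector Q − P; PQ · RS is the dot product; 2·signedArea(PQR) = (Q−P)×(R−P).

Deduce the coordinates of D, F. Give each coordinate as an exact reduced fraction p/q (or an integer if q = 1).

1. D_x = 0  [line 4·x + -8·y + 184 = 0 ∩ |DC|² = 509]
2. D_y = 23  [line 4·x + -8·y + 184 = 0 ∩ |DC|² = 509]
   → D = (0, 23)
3. F_x = 5/2  [line -8·x + -4·y + 68 = 0 ∩ |FG|² = 1613/4]
4. F_y = 12  [line -8·x + -4·y + 68 = 0 ∩ |FG|² = 1613/4]
   → F = (5/2, 12)

D = (0, 23)
F = (5/2, 12)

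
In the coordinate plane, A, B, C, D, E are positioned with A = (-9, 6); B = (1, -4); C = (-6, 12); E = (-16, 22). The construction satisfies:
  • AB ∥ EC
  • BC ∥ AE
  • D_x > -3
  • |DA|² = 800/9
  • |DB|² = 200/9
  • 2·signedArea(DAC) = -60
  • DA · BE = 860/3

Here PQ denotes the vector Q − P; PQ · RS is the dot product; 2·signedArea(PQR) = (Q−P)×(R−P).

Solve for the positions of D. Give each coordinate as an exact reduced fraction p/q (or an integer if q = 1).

D = (-7/3, -2/3)

1. D_x = -7/3  [2·signedArea(DAC) = -60 ∩ DA · BE = 860/3]
2. D_y = -2/3  [2·signedArea(DAC) = -60 ∩ DA · BE = 860/3]
   → D = (-7/3, -2/3)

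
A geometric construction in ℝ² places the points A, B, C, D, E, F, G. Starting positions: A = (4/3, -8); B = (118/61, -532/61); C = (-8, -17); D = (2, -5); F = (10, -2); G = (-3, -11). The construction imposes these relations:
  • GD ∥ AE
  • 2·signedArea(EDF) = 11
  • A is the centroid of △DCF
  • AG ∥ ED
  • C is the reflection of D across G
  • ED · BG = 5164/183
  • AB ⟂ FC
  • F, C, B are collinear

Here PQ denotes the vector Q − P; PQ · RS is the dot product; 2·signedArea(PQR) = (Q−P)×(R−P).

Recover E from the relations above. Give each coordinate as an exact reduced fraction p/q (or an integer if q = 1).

1. E_x = 19/3  [AG ∥ ED ∩ GD ∥ AE]
2. E_y = -2  [AG ∥ ED ∩ GD ∥ AE]
   → E = (19/3, -2)

E = (19/3, -2)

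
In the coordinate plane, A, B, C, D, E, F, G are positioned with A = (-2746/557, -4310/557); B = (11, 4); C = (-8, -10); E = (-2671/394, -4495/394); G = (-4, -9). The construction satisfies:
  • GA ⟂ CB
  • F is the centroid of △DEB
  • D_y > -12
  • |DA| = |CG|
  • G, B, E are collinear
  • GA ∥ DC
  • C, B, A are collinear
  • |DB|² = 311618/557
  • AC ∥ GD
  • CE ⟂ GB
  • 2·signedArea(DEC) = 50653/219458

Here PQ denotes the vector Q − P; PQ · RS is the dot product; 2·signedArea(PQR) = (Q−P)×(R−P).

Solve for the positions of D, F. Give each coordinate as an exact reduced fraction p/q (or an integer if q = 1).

D = (-3938/557, -6273/557)
F = (-208427/219458, -1365815/219458)

1. D_x = -3938/557  [GA ∥ DC ∩ AC ∥ GD]
2. D_y = -6273/557  [GA ∥ DC ∩ AC ∥ GD]
   → D = (-3938/557, -6273/557)
3. F_x = -208427/219458  [F is the centroid of △DEB]
4. F_y = -1365815/219458  [F is the centroid of △DEB]
   → F = (-208427/219458, -1365815/219458)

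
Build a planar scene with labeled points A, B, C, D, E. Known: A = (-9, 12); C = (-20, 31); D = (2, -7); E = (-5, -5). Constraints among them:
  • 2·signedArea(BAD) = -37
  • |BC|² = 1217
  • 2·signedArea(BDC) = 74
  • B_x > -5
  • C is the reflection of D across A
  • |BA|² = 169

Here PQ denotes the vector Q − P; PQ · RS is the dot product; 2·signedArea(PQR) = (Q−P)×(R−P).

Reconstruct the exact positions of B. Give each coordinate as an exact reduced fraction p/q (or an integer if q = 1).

1. B_x = -4  [line 19·x + 11·y + 76 = 0 ∩ |BA|² = 169]
2. B_y = 0  [line 19·x + 11·y + 76 = 0 ∩ |BA|² = 169]
   → B = (-4, 0)

B = (-4, 0)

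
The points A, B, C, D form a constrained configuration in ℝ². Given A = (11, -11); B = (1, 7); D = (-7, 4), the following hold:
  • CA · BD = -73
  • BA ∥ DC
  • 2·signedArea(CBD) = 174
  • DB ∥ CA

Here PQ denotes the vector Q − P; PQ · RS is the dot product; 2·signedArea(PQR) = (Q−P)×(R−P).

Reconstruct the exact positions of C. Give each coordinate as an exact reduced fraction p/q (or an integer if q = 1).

1. C_x = 3  [DB ∥ CA ∩ BA ∥ DC]
2. C_y = -14  [DB ∥ CA ∩ BA ∥ DC]
   → C = (3, -14)

C = (3, -14)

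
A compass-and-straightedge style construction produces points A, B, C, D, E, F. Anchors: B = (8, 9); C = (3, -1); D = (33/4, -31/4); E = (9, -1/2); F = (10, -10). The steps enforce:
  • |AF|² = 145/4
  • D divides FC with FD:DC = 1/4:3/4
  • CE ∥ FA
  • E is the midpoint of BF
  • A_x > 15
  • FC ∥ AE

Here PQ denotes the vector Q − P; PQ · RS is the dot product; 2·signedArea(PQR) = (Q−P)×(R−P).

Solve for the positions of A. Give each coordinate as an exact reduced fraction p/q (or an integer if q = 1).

A = (16, -19/2)

1. A_x = 16  [FC ∥ AE ∩ CE ∥ FA]
2. A_y = -19/2  [FC ∥ AE ∩ CE ∥ FA]
   → A = (16, -19/2)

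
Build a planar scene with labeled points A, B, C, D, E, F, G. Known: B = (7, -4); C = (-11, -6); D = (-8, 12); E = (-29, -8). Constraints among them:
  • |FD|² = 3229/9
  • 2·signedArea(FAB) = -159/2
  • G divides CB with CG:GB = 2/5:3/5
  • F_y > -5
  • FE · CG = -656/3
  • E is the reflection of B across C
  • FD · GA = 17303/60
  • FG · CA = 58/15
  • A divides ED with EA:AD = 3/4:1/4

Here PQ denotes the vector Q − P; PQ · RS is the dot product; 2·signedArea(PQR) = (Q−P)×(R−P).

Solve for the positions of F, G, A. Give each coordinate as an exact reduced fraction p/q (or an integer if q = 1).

1. G_x = -19/5  [G divides CB with CG:GB = 2/5:3/5]
2. G_y = -26/5  [G divides CB with CG:GB = 2/5:3/5]
   → G = (-19/5, -26/5)
3. A_x = -53/4  [A divides ED with EA:AD = 3/4:1/4]
4. A_y = 7  [A divides ED with EA:AD = 3/4:1/4]
   → A = (-53/4, 7)
5. F_x = 1  [FE · CG = -656/3 ∩ FD · GA = 17303/60]
6. F_y = -14/3  [FE · CG = -656/3 ∩ FD · GA = 17303/60]
   → F = (1, -14/3)

A = (-53/4, 7)
F = (1, -14/3)
G = (-19/5, -26/5)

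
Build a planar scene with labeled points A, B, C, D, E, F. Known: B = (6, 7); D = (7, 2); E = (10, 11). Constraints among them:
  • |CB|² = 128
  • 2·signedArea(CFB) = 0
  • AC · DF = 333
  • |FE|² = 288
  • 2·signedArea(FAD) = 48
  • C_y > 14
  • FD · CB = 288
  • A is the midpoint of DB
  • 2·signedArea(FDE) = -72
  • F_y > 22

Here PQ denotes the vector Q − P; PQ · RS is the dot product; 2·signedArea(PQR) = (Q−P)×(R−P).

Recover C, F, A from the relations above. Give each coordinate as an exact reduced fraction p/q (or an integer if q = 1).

A = (13/2, 9/2)
C = (14, 15)
F = (22, 23)

1. F_x = 22  [line -9·x + 3·y + 129 = 0 ∩ |FE|² = 288]
2. F_y = 23  [line -9·x + 3·y + 129 = 0 ∩ |FE|² = 288]
   → F = (22, 23)
3. A_x = 13/2  [A is the midpoint of DB]
4. A_y = 9/2  [A is the midpoint of DB]
   → A = (13/2, 9/2)
5. C_x = 14  [2·signedArea(CFB) = 0 ∩ AC · DF = 333]
6. C_y = 15  [2·signedArea(CFB) = 0 ∩ AC · DF = 333]
   → C = (14, 15)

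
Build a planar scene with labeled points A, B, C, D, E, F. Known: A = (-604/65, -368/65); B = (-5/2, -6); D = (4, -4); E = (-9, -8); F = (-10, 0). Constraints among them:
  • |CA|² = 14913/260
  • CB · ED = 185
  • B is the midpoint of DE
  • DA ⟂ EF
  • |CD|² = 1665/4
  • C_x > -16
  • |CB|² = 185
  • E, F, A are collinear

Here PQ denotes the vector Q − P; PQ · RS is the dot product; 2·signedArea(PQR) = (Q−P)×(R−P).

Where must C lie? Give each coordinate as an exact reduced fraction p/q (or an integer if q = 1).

1. C_x = -31/2  [line -13·x + -4·y + -483/2 = 0 ∩ |CB|² = 185]
2. C_y = -10  [line -13·x + -4·y + -483/2 = 0 ∩ |CB|² = 185]
   → C = (-31/2, -10)

C = (-31/2, -10)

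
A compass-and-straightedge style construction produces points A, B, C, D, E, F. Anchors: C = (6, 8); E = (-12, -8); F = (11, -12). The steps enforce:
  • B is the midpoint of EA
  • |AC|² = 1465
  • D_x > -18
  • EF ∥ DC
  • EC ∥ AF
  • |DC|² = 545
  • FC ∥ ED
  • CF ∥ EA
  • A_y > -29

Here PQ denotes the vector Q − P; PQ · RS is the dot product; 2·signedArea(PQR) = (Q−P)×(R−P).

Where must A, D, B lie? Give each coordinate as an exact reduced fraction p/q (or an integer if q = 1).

A = (-7, -28)
B = (-19/2, -18)
D = (-17, 12)

1. A_x = -7  [EC ∥ AF ∩ CF ∥ EA]
2. A_y = -28  [EC ∥ AF ∩ CF ∥ EA]
   → A = (-7, -28)
3. D_x = -17  [EF ∥ DC ∩ FC ∥ ED]
4. D_y = 12  [EF ∥ DC ∩ FC ∥ ED]
   → D = (-17, 12)
5. B_x = -19/2  [B is the midpoint of EA]
6. B_y = -18  [B is the midpoint of EA]
   → B = (-19/2, -18)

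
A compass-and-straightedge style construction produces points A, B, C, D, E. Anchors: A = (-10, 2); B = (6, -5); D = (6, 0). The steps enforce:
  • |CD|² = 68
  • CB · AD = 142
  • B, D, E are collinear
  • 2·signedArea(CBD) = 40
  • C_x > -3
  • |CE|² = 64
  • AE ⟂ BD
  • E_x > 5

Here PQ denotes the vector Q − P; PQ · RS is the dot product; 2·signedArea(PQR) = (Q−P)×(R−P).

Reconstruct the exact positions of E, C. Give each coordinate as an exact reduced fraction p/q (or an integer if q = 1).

C = (-2, 2)
E = (6, 2)

1. E_x = 6  [B, D, E are collinear ∩ AE ⟂ BD]
2. E_y = 2  [B, D, E are collinear ∩ AE ⟂ BD]
   → E = (6, 2)
3. C_x = -2  [CB · AD = 142 ∩ 2·signedArea(CBD) = 40]
4. C_y = 2  [CB · AD = 142 ∩ 2·signedArea(CBD) = 40]
   → C = (-2, 2)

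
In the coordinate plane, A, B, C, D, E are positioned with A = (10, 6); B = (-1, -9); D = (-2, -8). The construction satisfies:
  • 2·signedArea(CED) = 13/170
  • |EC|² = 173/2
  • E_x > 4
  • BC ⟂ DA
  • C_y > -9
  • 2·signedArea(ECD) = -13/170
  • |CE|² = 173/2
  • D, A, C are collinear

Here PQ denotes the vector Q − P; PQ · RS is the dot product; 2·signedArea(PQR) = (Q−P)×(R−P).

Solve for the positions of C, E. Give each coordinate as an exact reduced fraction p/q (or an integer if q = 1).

C = (-176/85, -687/85)
E = (9/2, -3/2)

1. C_x = -176/85  [D, A, C are collinear ∩ BC ⟂ DA]
2. C_y = -687/85  [D, A, C are collinear ∩ BC ⟂ DA]
   → C = (-176/85, -687/85)
3. E_x = 9/2  [line -7/85·x + 6/85·y + 81/170 = 0 ∩ |EC|² = 173/2]
4. E_y = -3/2  [line -7/85·x + 6/85·y + 81/170 = 0 ∩ |EC|² = 173/2]
   → E = (9/2, -3/2)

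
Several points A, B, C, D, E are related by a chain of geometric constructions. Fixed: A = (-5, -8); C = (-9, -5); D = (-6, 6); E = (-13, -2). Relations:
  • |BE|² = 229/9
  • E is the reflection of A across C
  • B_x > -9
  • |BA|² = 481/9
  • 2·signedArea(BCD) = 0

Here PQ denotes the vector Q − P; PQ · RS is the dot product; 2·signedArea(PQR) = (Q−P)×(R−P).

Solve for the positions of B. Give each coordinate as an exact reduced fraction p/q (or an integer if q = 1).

B = (-8, -4/3)

1. B_x = -8  [line -11·x + 3·y + -84 = 0 ∩ |BA|² = 481/9]
2. B_y = -4/3  [line -11·x + 3·y + -84 = 0 ∩ |BA|² = 481/9]
   → B = (-8, -4/3)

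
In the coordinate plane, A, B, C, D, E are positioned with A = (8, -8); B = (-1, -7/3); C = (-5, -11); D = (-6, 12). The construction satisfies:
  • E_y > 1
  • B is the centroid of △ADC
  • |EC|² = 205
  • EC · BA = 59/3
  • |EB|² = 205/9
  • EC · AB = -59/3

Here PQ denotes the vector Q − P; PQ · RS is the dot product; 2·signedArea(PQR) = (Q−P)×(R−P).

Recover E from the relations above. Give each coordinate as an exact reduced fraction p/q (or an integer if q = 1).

E = (1, 2)

1. E_x = 1  [line -9·x + 17/3·y + -7/3 = 0 ∩ |EC|² = 205]
2. E_y = 2  [line -9·x + 17/3·y + -7/3 = 0 ∩ |EC|² = 205]
   → E = (1, 2)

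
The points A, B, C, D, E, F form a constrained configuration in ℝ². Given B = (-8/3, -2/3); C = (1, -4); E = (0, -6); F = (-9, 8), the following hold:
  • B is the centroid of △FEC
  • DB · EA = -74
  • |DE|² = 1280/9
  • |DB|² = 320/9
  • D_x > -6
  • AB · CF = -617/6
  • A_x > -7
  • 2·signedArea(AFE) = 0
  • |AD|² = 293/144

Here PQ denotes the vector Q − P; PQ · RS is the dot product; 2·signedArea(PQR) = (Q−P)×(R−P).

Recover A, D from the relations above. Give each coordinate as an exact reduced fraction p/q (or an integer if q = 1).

A = (-27/4, 9/2)
D = (-16/3, 14/3)

1. A_x = -27/4  [2·signedArea(AFE) = 0 ∩ AB · CF = -617/6]
2. A_y = 9/2  [2·signedArea(AFE) = 0 ∩ AB · CF = -617/6]
   → A = (-27/4, 9/2)
3. D_x = -16/3  [line 27/4·x + -21/2·y + 85 = 0 ∩ |AD|² = 293/144]
4. D_y = 14/3  [line 27/4·x + -21/2·y + 85 = 0 ∩ |AD|² = 293/144]
   → D = (-16/3, 14/3)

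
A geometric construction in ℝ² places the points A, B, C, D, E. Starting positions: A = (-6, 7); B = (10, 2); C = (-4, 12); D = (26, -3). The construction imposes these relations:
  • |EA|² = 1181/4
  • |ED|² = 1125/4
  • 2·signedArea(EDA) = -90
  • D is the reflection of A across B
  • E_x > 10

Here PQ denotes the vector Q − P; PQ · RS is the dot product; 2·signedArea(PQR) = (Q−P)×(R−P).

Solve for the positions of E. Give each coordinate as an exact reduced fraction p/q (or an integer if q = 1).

1. E_x = 11  [line -10·x + -32·y + 254 = 0 ∩ |EA|² = 1181/4]
2. E_y = 9/2  [line -10·x + -32·y + 254 = 0 ∩ |EA|² = 1181/4]
   → E = (11, 9/2)

E = (11, 9/2)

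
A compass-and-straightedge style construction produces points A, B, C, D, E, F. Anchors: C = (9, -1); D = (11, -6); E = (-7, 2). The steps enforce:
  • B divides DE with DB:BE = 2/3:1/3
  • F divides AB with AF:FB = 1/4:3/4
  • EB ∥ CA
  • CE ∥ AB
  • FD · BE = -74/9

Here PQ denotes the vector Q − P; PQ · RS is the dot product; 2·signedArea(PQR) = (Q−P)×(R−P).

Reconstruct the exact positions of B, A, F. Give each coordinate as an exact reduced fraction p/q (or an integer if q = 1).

1. B_x = -1  [B divides DE with DB:BE = 2/3:1/3]
2. B_y = -2/3  [B divides DE with DB:BE = 2/3:1/3]
   → B = (-1, -2/3)
3. A_x = 15  [CE ∥ AB ∩ EB ∥ CA]
4. A_y = -11/3  [CE ∥ AB ∩ EB ∥ CA]
   → A = (15, -11/3)
5. F_x = 11  [F divides AB with AF:FB = 1/4:3/4]
6. F_y = -35/12  [F divides AB with AF:FB = 1/4:3/4]
   → F = (11, -35/12)

A = (15, -11/3)
B = (-1, -2/3)
F = (11, -35/12)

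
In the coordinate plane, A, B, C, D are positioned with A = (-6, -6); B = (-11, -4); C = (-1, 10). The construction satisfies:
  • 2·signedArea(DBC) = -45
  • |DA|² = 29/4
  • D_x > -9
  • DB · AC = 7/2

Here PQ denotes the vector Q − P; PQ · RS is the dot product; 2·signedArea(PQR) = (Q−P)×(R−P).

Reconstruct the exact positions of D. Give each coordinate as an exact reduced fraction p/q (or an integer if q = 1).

1. D_x = -17/2  [DB · AC = 7/2 ∩ 2·signedArea(DBC) = -45]
2. D_y = -5  [DB · AC = 7/2 ∩ 2·signedArea(DBC) = -45]
   → D = (-17/2, -5)

D = (-17/2, -5)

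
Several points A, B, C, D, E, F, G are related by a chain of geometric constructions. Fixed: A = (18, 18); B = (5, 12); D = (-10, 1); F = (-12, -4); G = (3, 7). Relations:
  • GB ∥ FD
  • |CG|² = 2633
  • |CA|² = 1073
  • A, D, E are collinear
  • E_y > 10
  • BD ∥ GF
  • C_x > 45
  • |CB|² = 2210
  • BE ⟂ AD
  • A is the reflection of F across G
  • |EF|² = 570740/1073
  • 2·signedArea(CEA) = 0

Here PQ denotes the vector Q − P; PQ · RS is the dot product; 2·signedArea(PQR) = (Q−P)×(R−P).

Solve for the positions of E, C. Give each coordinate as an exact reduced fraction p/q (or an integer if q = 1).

C = (46, 35)
E = (6266/1073, 11392/1073)

1. E_x = 6266/1073  [A, D, E are collinear ∩ BE ⟂ AD]
2. E_y = 11392/1073  [A, D, E are collinear ∩ BE ⟂ AD]
   → E = (6266/1073, 11392/1073)
3. C_x = 46  [line -7922/1073·x + 13048/1073·y + -92268/1073 = 0 ∩ |CA|² = 1073]
4. C_y = 35  [line -7922/1073·x + 13048/1073·y + -92268/1073 = 0 ∩ |CA|² = 1073]
   → C = (46, 35)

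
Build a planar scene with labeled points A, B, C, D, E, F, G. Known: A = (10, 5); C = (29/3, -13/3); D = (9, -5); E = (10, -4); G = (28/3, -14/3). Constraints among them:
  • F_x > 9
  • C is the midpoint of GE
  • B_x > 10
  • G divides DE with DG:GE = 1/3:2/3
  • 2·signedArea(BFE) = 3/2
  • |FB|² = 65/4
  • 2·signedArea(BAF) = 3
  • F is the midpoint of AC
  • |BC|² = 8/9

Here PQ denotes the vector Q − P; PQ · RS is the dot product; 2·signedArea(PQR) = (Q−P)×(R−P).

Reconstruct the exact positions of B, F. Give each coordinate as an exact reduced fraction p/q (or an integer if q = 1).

1. F_x = 59/6  [F is the midpoint of AC]
2. F_y = 1/3  [F is the midpoint of AC]
   → F = (59/6, 1/3)
3. B_x = 31/3  [2·signedArea(BAF) = 3 ∩ 2·signedArea(BFE) = 3/2]
4. B_y = -11/3  [2·signedArea(BAF) = 3 ∩ 2·signedArea(BFE) = 3/2]
   → B = (31/3, -11/3)

B = (31/3, -11/3)
F = (59/6, 1/3)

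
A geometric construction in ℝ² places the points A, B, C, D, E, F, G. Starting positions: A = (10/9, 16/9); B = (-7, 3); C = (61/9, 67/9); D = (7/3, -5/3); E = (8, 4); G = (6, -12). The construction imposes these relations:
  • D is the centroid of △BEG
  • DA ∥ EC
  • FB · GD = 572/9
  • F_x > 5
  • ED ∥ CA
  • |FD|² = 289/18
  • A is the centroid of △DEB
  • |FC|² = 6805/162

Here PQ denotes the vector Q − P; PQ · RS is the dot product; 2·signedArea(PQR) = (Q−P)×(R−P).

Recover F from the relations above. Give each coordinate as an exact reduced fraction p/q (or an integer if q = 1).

F = (31/6, 7/6)

1. F_x = 31/6  [line 11/3·x + -31/3·y + -62/9 = 0 ∩ |FD|² = 289/18]
2. F_y = 7/6  [line 11/3·x + -31/3·y + -62/9 = 0 ∩ |FD|² = 289/18]
   → F = (31/6, 7/6)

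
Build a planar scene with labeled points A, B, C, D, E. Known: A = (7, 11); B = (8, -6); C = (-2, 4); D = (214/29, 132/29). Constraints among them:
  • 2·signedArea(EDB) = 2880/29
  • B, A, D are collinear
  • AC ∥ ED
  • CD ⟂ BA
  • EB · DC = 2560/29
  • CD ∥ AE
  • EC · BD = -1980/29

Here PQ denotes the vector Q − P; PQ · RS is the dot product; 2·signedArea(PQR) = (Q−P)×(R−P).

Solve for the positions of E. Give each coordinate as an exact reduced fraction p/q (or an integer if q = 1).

1. E_x = 475/29  [AC ∥ ED ∩ CD ∥ AE]
2. E_y = 335/29  [AC ∥ ED ∩ CD ∥ AE]
   → E = (475/29, 335/29)

E = (475/29, 335/29)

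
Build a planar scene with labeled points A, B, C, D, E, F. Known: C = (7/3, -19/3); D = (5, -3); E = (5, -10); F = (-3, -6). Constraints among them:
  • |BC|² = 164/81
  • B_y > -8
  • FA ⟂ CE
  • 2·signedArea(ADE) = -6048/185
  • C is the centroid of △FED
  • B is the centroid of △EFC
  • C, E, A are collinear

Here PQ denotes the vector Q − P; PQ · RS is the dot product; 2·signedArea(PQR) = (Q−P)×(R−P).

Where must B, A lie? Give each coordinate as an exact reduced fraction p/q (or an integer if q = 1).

A = (61/185, -662/185)
B = (13/9, -67/9)

1. B_x = 13/9  [B is the centroid of △EFC]
2. B_y = -67/9  [B is the centroid of △EFC]
   → B = (13/9, -67/9)
3. A_x = 61/185  [C, E, A are collinear ∩ FA ⟂ CE]
4. A_y = -662/185  [C, E, A are collinear ∩ FA ⟂ CE]
   → A = (61/185, -662/185)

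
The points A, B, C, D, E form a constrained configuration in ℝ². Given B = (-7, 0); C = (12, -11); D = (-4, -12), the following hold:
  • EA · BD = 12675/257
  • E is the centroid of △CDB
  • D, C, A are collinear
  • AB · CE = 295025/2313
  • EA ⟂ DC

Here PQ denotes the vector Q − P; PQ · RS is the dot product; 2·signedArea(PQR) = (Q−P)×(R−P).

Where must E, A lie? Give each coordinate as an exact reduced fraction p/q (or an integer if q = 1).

1. E_x = 1/3  [E is the centroid of △CDB]
2. E_y = -23/3  [E is the centroid of △CDB]
   → E = (1/3, -23/3)
3. A_x = 452/771  [D, C, A are collinear ∩ EA ⟂ DC]
4. A_y = -9031/771  [D, C, A are collinear ∩ EA ⟂ DC]
   → A = (452/771, -9031/771)

A = (452/771, -9031/771)
E = (1/3, -23/3)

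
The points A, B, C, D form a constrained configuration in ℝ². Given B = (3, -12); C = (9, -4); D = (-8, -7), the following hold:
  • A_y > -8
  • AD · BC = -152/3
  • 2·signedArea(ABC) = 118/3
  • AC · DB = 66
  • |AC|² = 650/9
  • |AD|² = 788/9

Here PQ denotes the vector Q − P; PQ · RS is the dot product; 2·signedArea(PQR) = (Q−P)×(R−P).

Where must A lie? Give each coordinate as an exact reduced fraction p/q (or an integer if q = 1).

A = (4/3, -23/3)

1. A_x = 4/3  [AD · BC = -152/3 ∩ AC · DB = 66]
2. A_y = -23/3  [AD · BC = -152/3 ∩ AC · DB = 66]
   → A = (4/3, -23/3)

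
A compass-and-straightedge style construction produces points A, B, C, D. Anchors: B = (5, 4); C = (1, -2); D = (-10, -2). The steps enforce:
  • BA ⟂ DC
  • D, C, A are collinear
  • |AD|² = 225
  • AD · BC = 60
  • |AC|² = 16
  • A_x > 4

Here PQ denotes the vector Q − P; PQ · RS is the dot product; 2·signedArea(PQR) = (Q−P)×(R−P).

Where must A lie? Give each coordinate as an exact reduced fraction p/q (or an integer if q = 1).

A = (5, -2)

1. A_x = 5  [D, C, A are collinear ∩ BA ⟂ DC]
2. A_y = -2  [D, C, A are collinear ∩ BA ⟂ DC]
   → A = (5, -2)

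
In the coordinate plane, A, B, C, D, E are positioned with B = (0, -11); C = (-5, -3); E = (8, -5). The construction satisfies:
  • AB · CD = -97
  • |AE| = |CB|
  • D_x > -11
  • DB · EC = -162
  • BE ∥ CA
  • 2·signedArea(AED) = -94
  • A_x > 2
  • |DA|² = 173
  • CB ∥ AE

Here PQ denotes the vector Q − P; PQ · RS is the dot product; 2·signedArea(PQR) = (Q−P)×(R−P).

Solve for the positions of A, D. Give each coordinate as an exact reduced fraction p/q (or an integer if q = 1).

A = (3, 3)
D = (-10, 5)

1. A_x = 3  [CB ∥ AE ∩ BE ∥ CA]
2. A_y = 3  [CB ∥ AE ∩ BE ∥ CA]
   → A = (3, 3)
3. D_x = -10  [DB · EC = -162 ∩ 2·signedArea(AED) = -94]
4. D_y = 5  [DB · EC = -162 ∩ 2·signedArea(AED) = -94]
   → D = (-10, 5)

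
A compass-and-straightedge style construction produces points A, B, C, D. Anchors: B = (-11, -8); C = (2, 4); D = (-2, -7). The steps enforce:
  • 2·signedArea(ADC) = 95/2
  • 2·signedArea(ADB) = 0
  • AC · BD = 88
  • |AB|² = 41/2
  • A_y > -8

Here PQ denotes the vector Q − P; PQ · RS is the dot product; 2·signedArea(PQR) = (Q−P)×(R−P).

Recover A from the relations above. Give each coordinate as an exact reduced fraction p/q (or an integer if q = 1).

1. A_x = -13/2  [2·signedArea(ADB) = 0 ∩ 2·signedArea(ADC) = 95/2]
2. A_y = -15/2  [2·signedArea(ADB) = 0 ∩ 2·signedArea(ADC) = 95/2]
   → A = (-13/2, -15/2)

A = (-13/2, -15/2)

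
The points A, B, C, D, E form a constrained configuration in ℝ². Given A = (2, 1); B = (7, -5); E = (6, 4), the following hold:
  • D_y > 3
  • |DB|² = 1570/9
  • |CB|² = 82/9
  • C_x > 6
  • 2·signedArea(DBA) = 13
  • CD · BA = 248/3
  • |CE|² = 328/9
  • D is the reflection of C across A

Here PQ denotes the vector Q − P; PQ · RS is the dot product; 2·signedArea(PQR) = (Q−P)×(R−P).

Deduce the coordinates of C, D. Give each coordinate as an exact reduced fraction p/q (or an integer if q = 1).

C = (20/3, -2)
D = (-8/3, 4)

1. D_x = -8/3  [line -6·x + -5·y + 4 = 0 ∩ |DB|² = 1570/9]
2. D_y = 4  [line -6·x + -5·y + 4 = 0 ∩ |DB|² = 1570/9]
   → D = (-8/3, 4)
3. C_x = 20/3  [CD · BA = 248/3 ∩ D is the reflection of C across A]
4. C_y = -2  [CD · BA = 248/3 ∩ D is the reflection of C across A]
   → C = (20/3, -2)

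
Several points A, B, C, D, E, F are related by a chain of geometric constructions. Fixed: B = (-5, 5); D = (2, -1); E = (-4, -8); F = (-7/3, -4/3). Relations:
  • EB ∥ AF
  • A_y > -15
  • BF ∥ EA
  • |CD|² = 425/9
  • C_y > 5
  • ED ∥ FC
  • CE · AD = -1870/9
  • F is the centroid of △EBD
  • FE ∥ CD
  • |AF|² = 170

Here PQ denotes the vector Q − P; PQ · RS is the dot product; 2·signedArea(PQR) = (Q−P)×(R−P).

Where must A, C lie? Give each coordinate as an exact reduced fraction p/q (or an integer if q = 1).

1. A_x = -4/3  [EB ∥ AF ∩ BF ∥ EA]
2. A_y = -43/3  [EB ∥ AF ∩ BF ∥ EA]
   → A = (-4/3, -43/3)
3. C_x = 11/3  [FE ∥ CD ∩ ED ∥ FC]
4. C_y = 17/3  [FE ∥ CD ∩ ED ∥ FC]
   → C = (11/3, 17/3)

A = (-4/3, -43/3)
C = (11/3, 17/3)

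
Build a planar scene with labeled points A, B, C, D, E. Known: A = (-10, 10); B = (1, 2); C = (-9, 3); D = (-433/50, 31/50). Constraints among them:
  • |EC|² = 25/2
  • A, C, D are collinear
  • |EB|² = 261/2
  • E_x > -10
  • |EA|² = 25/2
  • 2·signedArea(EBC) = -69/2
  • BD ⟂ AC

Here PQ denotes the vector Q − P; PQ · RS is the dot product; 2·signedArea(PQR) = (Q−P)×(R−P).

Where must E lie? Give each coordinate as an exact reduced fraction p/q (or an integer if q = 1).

E = (-19/2, 13/2)

1. E_x = -19/2  [line -1·x + -10·y + 111/2 = 0 ∩ |EA|² = 25/2]
2. E_y = 13/2  [line -1·x + -10·y + 111/2 = 0 ∩ |EA|² = 25/2]
   → E = (-19/2, 13/2)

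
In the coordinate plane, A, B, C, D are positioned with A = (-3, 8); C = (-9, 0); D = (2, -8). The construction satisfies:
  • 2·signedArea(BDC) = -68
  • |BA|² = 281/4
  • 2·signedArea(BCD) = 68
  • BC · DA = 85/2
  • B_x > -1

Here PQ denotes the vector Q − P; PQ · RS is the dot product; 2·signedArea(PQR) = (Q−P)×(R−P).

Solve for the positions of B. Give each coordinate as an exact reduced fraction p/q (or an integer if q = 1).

1. B_x = -1/2  [2·signedArea(BCD) = 68 ∩ BC · DA = 85/2]
2. B_y = 0  [2·signedArea(BCD) = 68 ∩ BC · DA = 85/2]
   → B = (-1/2, 0)

B = (-1/2, 0)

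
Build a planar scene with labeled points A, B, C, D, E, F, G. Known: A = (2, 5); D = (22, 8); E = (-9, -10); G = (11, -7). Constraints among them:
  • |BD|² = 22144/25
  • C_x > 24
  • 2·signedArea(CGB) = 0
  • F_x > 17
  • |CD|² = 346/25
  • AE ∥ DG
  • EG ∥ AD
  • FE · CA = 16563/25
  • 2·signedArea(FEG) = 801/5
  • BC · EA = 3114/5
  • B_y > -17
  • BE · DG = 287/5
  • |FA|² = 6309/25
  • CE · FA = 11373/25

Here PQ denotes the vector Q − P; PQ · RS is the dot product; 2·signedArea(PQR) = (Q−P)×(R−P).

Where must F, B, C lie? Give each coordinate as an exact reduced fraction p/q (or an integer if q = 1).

B = (22/5, -16)
C = (121/5, 11)
F = (88/5, 2)

1. F_x = 88/5  [line -3·x + 20·y + 64/5 = 0 ∩ |FA|² = 6309/25]
2. F_y = 2  [line -3·x + 20·y + 64/5 = 0 ∩ |FA|² = 6309/25]
   → F = (88/5, 2)
3. B_x = 22/5  [line 11·x + 15·y + 958/5 = 0 ∩ |BD|² = 22144/25]
4. B_y = -16  [line 11·x + 15·y + 958/5 = 0 ∩ |BD|² = 22144/25]
   → B = (22/5, -16)
5. C_x = 121/5  [FE · CA = 16563/25 ∩ 2·signedArea(CGB) = 0]
6. C_y = 11  [FE · CA = 16563/25 ∩ 2·signedArea(CGB) = 0]
   → C = (121/5, 11)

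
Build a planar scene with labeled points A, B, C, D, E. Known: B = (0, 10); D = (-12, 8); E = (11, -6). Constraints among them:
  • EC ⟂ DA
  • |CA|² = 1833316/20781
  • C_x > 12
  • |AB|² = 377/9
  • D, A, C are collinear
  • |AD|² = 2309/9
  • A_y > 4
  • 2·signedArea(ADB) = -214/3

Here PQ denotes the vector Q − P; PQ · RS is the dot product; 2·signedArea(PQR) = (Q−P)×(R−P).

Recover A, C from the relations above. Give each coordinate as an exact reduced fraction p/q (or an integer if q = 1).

A = (11/3, 14/3)
C = (29679/2309, 6262/2309)

1. A_x = 11/3  [line -2·x + 12·y + -146/3 = 0 ∩ |AB|² = 377/9]
2. A_y = 14/3  [line -2·x + 12·y + -146/3 = 0 ∩ |AB|² = 377/9]
   → A = (11/3, 14/3)
3. C_x = 29679/2309  [D, A, C are collinear ∩ EC ⟂ DA]
4. C_y = 6262/2309  [D, A, C are collinear ∩ EC ⟂ DA]
   → C = (29679/2309, 6262/2309)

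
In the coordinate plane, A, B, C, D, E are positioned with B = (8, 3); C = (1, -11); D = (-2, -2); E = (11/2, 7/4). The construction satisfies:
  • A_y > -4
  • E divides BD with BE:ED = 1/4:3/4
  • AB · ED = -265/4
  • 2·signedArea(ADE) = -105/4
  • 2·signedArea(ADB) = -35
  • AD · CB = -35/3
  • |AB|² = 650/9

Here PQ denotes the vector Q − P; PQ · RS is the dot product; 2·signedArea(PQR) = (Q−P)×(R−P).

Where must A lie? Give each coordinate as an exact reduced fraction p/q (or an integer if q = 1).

1. A_x = 7/3  [AD · CB = -35/3 ∩ AB · ED = -265/4]
2. A_y = -10/3  [AD · CB = -35/3 ∩ AB · ED = -265/4]
   → A = (7/3, -10/3)

A = (7/3, -10/3)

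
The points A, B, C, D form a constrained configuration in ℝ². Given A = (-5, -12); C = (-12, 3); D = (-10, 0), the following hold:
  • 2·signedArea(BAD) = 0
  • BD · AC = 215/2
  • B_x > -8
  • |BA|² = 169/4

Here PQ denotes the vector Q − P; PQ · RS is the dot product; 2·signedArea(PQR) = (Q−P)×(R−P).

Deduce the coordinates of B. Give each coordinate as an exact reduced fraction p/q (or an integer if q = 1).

1. B_x = -15/2  [2·signedArea(BAD) = 0 ∩ BD · AC = 215/2]
2. B_y = -6  [2·signedArea(BAD) = 0 ∩ BD · AC = 215/2]
   → B = (-15/2, -6)

B = (-15/2, -6)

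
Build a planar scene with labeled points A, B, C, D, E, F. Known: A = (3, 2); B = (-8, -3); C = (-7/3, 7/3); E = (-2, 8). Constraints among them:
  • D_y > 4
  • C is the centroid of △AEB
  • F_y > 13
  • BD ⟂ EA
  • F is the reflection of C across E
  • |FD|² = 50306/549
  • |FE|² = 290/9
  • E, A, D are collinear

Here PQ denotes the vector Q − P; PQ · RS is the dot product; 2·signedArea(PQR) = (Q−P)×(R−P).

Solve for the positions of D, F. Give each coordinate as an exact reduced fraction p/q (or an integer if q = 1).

1. D_x = 58/61  [E, A, D are collinear ∩ BD ⟂ EA]
2. D_y = 272/61  [E, A, D are collinear ∩ BD ⟂ EA]
   → D = (58/61, 272/61)
3. F_x = -5/3  [F is the reflection of C across E]
4. F_y = 41/3  [F is the reflection of C across E]
   → F = (-5/3, 41/3)

D = (58/61, 272/61)
F = (-5/3, 41/3)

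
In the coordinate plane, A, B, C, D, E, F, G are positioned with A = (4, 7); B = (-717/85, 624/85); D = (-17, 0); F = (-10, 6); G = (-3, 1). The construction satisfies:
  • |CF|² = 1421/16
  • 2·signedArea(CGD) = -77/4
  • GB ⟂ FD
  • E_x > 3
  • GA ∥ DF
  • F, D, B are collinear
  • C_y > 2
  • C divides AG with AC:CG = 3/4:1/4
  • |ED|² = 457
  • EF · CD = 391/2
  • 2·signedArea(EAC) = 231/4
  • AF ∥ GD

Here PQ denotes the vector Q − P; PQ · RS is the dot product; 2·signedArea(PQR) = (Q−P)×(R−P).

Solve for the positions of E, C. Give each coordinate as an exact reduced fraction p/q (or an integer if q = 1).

1. C_x = -5/4  [C divides AG with AC:CG = 3/4:1/4]
2. C_y = 5/2  [C divides AG with AC:CG = 3/4:1/4]
   → C = (-5/4, 5/2)
3. E_x = 4  [EF · CD = 391/2 ∩ 2·signedArea(EAC) = 231/4]
4. E_y = -4  [EF · CD = 391/2 ∩ 2·signedArea(EAC) = 231/4]
   → E = (4, -4)

C = (-5/4, 5/2)
E = (4, -4)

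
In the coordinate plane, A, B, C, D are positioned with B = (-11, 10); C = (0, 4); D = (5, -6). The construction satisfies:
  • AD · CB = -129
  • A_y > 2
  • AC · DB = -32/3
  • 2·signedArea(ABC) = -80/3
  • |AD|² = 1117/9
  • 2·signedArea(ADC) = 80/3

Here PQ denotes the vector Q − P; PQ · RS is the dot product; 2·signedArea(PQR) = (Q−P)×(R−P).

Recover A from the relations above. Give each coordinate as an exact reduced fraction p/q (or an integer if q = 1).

1. A_x = -2  [2·signedArea(ABC) = -80/3 ∩ AD · CB = -129]
2. A_y = 8/3  [2·signedArea(ABC) = -80/3 ∩ AD · CB = -129]
   → A = (-2, 8/3)

A = (-2, 8/3)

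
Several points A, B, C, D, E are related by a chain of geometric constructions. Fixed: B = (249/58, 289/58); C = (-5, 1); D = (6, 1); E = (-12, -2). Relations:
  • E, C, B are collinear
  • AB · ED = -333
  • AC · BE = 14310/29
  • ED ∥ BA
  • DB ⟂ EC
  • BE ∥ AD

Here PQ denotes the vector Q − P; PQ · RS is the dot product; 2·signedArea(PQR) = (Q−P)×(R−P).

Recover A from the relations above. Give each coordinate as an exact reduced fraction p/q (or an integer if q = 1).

A = (1293/58, 463/58)

1. A_x = 1293/58  [BE ∥ AD ∩ ED ∥ BA]
2. A_y = 463/58  [BE ∥ AD ∩ ED ∥ BA]
   → A = (1293/58, 463/58)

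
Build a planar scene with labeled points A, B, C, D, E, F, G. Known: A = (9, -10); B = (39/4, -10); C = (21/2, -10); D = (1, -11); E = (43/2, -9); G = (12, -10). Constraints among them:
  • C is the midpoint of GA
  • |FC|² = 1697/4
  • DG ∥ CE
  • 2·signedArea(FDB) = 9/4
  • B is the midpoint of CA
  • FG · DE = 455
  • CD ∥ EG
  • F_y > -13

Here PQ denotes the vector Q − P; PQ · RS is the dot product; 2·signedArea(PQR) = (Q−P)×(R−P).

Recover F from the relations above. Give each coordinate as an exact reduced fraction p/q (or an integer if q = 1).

F = (-10, -12)

1. F_x = -10  [FG · DE = 455 ∩ 2·signedArea(FDB) = 9/4]
2. F_y = -12  [FG · DE = 455 ∩ 2·signedArea(FDB) = 9/4]
   → F = (-10, -12)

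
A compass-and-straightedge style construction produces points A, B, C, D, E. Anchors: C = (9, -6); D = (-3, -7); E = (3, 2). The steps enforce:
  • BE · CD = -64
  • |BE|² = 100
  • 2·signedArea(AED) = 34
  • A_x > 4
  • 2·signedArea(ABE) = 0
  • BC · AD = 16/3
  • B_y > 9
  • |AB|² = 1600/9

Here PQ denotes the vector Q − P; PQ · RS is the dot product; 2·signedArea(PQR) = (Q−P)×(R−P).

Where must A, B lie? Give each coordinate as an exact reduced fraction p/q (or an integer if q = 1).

1. B_x = -3  [line 12·x + 1·y + 26 = 0 ∩ |BE|² = 100]
2. B_y = 10  [line 12·x + 1·y + 26 = 0 ∩ |BE|² = 100]
   → B = (-3, 10)
3. A_x = 5  [2·signedArea(ABE) = 0 ∩ BC · AD = 16/3]
4. A_y = -2/3  [2·signedArea(ABE) = 0 ∩ BC · AD = 16/3]
   → A = (5, -2/3)

A = (5, -2/3)
B = (-3, 10)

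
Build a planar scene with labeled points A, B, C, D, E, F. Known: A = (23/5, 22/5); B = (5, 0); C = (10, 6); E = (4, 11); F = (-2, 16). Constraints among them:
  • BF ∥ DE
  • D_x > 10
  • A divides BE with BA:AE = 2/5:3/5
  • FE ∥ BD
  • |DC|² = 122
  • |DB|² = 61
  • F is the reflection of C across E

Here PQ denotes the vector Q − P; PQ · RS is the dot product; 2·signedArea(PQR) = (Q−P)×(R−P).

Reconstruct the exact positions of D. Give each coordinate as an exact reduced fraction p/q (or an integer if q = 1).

D = (11, -5)

1. D_x = 11  [BF ∥ DE ∩ FE ∥ BD]
2. D_y = -5  [BF ∥ DE ∩ FE ∥ BD]
   → D = (11, -5)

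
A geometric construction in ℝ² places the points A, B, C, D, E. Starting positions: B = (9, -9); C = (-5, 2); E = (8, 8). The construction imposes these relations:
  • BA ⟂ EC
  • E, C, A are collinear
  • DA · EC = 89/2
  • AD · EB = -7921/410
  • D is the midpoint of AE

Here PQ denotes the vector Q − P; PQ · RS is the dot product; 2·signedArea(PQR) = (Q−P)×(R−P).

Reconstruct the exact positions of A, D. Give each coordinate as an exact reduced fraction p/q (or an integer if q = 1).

A = (483/205, 1106/205)
D = (2123/410, 1373/205)

1. A_x = 483/205  [E, C, A are collinear ∩ BA ⟂ EC]
2. A_y = 1106/205  [E, C, A are collinear ∩ BA ⟂ EC]
   → A = (483/205, 1106/205)
3. D_x = 2123/410  [D is the midpoint of AE]
4. D_y = 1373/205  [D is the midpoint of AE]
   → D = (2123/410, 1373/205)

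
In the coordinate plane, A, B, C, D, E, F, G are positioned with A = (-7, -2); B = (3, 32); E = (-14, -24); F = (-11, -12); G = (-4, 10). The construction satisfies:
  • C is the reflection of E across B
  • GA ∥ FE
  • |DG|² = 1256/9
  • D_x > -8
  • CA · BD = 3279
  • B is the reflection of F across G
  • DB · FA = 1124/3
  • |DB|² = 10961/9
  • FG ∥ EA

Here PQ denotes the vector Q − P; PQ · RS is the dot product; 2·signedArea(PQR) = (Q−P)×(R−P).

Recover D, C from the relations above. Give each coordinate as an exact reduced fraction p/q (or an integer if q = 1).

C = (20, 88)
D = (-22/3, -4/3)

1. D_x = -22/3  [line -4·x + -10·y + -128/3 = 0 ∩ |DG|² = 1256/9]
2. D_y = -4/3  [line -4·x + -10·y + -128/3 = 0 ∩ |DG|² = 1256/9]
   → D = (-22/3, -4/3)
3. C_x = 20  [C is the reflection of E across B]
4. C_y = 88  [C is the reflection of E across B]
   → C = (20, 88)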